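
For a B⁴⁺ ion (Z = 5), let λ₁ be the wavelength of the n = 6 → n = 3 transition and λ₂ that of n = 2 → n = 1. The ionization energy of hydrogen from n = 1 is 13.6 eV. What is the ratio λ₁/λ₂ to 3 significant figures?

9.00

λ ∝ 1/ΔE ∝ 1/(1/n_f² − 1/n_i²), and the Z² and hc factors cancel in the ratio.
λ₁/λ₂ = (1/1² − 1/2²)/(1/3² − 1/6²) = 0.7500/0.08333 = 9.00.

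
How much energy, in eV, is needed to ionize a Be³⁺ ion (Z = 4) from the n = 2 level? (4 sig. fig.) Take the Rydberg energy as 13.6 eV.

54.40 eV

E_n = −13.6 Z²/n² = −217.6/n² eV for Z = 4.
E_2 = −217.6/4 = −54.40 eV, so ionization (to E = 0) requires 54.40 eV.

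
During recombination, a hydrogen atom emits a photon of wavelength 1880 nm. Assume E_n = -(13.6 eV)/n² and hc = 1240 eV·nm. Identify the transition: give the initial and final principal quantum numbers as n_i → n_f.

n_i = 4, n_f = 3

The photon energy is ΔE = hc/λ = 1240 / 1880 = 0.6596 eV.
With Z = 1, ΔE = 13.60 × (1/n_f² − 1/n_i²), so 1/n_f² − 1/n_i² = 0.04850.
Trying n_f = 3 gives 1/n_i² = 0.06261, i.e. n_i ≈ 4; this pair matches.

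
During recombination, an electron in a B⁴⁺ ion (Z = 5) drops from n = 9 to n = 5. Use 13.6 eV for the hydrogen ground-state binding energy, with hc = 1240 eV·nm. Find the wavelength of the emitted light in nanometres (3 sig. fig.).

For Z = 5 the level energies scale as Z², so the effective Rydberg energy is 13.6 × 25 = 340.0 eV.
ΔE = 340.0 × (1/5² − 1/9²) = 340.0 × 0.02765 = 9.402 eV.
λ = hc/ΔE = 1240 / 9.402 = 132 nm.

132 nm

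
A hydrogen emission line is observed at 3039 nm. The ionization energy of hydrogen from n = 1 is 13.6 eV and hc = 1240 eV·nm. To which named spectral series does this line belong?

Pfund

ΔE = 1240/3039 = 0.4080 eV.
This matches 13.6 × (1/5² − 1/10²), so n_f = 5: the Pfund series.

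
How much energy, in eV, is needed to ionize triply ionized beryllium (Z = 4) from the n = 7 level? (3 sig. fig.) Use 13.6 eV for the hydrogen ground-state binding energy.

4.44 eV

E_n = −13.6 Z²/n² = −217.6/n² eV for Z = 4.
E_7 = −217.6/49 = −4.44 eV, so ionization (to E = 0) requires 4.44 eV.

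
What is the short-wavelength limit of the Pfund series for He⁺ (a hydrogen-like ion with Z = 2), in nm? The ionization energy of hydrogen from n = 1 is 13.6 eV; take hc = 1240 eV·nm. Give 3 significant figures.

570 nm

The Pfund series has lower level n_f = 5; the series limit corresponds to n_i → ∞.
ΔE_max = 13.6 × 4 / 5² = 2.176 eV.
λ_min = 1240 / 2.176 = 570 nm.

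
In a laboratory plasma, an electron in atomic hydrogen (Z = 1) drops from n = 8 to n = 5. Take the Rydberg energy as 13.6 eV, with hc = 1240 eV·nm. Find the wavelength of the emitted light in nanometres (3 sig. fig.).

ΔE = 13.60 × (1/5² − 1/8²) = 13.60 × 0.02438 = 0.3315 eV.
λ = hc/ΔE = 1240 / 0.3315 = 3740 nm.

3740 nm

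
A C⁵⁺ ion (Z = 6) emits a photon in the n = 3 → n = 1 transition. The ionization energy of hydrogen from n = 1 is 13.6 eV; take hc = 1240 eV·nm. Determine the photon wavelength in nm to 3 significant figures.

2.85 nm

For Z = 6 the level energies scale as Z², so the effective Rydberg energy is 13.6 × 36 = 489.6 eV.
ΔE = 489.6 × (1/1² − 1/3²) = 489.6 × 0.8889 = 435.2 eV.
λ = hc/ΔE = 1240 / 435.2 = 2.85 nm.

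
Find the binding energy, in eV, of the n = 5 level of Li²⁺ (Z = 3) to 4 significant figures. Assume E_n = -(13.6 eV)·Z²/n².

E_n = −13.6 Z²/n² = −122.4/n² eV for Z = 3.
E_5 = −122.4/25 = −4.896 eV, so ionization (to E = 0) requires 4.896 eV.

4.896 eV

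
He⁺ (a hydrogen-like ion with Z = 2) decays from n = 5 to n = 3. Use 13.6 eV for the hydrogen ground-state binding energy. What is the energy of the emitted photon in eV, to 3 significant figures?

3.87 eV

The Bohr energies scale as Z², so for Z = 2: E_n = −54.40/n² eV.
E_5 = −54.40/25 = −2.176 eV and E_3 = −54.40/9 = −6.044 eV.
The photon energy is |E_5 − E_3| = 3.87 eV.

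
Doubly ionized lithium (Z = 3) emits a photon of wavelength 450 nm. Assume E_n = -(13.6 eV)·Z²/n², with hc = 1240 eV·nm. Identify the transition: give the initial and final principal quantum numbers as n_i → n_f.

The photon energy is ΔE = hc/λ = 1240 / 450 = 2.756 eV.
With Z = 3, ΔE = 122.4 × (1/n_f² − 1/n_i²), so 1/n_f² − 1/n_i² = 0.02251.
Trying n_f = 4 gives 1/n_i² = 0.03999, i.e. n_i ≈ 5; this pair matches.

n_i = 5, n_f = 4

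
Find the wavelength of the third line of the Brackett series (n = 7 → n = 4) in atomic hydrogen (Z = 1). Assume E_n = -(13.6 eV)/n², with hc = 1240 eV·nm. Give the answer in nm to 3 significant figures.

2170 nm

The Brackett series terminates on n_f = 4; the third line has n_i = 4+3 = 7.
ΔE = 13.60 × (1/4² − 1/7²) = 0.5724 eV.
λ = 1240 / 0.5724 = 2170 nm.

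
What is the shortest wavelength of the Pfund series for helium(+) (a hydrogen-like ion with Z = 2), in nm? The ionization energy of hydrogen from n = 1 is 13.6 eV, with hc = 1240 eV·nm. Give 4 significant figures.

The Pfund series has lower level n_f = 5; the series limit corresponds to n_i → ∞.
ΔE_max = 13.6 × 4 / 5² = 2.176 eV.
λ_min = 1240 / 2.176 = 569.9 nm.

569.9 nm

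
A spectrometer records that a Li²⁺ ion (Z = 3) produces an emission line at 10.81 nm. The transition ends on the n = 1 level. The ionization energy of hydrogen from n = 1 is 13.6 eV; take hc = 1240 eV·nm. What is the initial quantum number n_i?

n_i = 4

The photon energy is ΔE = hc/λ = 1240 / 10.81 = 114.7 eV.
With Z = 3, ΔE = 122.4 × (1/n_f² − 1/n_i²), so 1/n_f² − 1/n_i² = 0.9372.
With n_f = 1: 1/n_i² = 1/1 − 0.9372 = 0.06284, so n_i ≈ 3.99.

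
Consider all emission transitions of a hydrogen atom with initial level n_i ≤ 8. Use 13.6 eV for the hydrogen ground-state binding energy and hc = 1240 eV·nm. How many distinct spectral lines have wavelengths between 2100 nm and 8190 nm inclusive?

Enumerate all n_i → n_f pairs with 1 ≤ n_f < n_i ≤ 8 and compute λ = 1240 / [13.6·1·(1/n_f² − 1/n_i²)].
Lines falling in [2100, 8190] nm: 7→4 (2166 nm), 6→4 (2626 nm), 8→5 (3741 nm), 5→4 (4052 nm), 7→5 (4654 nm), 6→5 (7460 nm), 8→6 (7503 nm).

7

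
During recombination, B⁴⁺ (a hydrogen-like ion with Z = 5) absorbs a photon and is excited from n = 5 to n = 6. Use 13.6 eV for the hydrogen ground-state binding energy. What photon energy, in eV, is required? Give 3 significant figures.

The Bohr energies scale as Z², so for Z = 5: E_n = −340.0/n² eV.
E_6 = −340.0/36 = −9.444 eV and E_5 = −340.0/25 = −13.60 eV.
The photon energy is |E_6 − E_5| = 4.16 eV.

4.16 eV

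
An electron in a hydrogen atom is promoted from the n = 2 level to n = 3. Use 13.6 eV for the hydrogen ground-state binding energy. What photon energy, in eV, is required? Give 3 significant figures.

1.89 eV

E_3 = −13.60/9 = −1.511 eV and E_2 = −13.60/4 = −3.400 eV.
The photon energy is |E_3 − E_2| = 1.89 eV.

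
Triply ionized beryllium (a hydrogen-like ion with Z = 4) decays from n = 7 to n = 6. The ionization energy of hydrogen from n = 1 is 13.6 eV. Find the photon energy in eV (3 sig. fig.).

1.60 eV

The Bohr energies scale as Z², so for Z = 4: E_n = −217.6/n² eV.
E_7 = −217.6/49 = −4.441 eV and E_6 = −217.6/36 = −6.044 eV.
The photon energy is |E_7 − E_6| = 1.60 eV.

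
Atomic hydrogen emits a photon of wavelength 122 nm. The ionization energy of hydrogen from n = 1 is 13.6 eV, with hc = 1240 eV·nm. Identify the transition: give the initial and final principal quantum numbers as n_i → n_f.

The photon energy is ΔE = hc/λ = 1240 / 122 = 10.16 eV.
With Z = 1, ΔE = 13.60 × (1/n_f² − 1/n_i²), so 1/n_f² − 1/n_i² = 0.7473.
Trying n_f = 1 gives 1/n_i² = 0.2527, i.e. n_i ≈ 2; this pair matches.

n_i = 2, n_f = 1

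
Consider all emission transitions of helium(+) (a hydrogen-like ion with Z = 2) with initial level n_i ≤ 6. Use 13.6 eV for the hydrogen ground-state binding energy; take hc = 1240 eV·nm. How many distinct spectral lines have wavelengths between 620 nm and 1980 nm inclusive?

Enumerate all n_i → n_f pairs with 1 ≤ n_f < n_i ≤ 6 and compute λ = 1240 / [13.6·4·(1/n_f² − 1/n_i²)].
Lines falling in [620, 1980] nm: 6→4 (656.5 nm), 5→4 (1013 nm), 6→5 (1865 nm).

3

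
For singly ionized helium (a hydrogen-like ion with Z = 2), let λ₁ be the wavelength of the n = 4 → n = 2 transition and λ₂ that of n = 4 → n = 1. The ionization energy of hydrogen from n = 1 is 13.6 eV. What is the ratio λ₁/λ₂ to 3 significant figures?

λ ∝ 1/ΔE ∝ 1/(1/n_f² − 1/n_i²), and the Z² and hc factors cancel in the ratio.
λ₁/λ₂ = (1/1² − 1/4²)/(1/2² − 1/4²) = 0.9375/0.1875 = 5.00.

5.00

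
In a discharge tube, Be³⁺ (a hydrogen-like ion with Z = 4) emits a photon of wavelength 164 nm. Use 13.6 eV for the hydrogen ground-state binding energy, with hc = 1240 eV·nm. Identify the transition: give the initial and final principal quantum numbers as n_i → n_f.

The photon energy is ΔE = hc/λ = 1240 / 164 = 7.561 eV.
With Z = 4, ΔE = 217.6 × (1/n_f² − 1/n_i²), so 1/n_f² − 1/n_i² = 0.03475.
Trying n_f = 4 gives 1/n_i² = 0.02775, i.e. n_i ≈ 6; this pair matches.

n_i = 6, n_f = 4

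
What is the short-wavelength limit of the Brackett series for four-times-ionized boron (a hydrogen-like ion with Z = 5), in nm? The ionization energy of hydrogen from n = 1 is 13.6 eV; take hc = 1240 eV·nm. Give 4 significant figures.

58.35 nm

The Brackett series has lower level n_f = 4; the series limit corresponds to n_i → ∞.
ΔE_max = 13.6 × 25 / 4² = 21.25 eV.
λ_min = 1240 / 21.25 = 58.35 nm.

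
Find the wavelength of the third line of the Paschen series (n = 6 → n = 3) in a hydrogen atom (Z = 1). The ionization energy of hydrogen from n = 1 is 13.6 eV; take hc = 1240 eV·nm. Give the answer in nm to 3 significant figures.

The Paschen series terminates on n_f = 3; the third line has n_i = 3+3 = 6.
ΔE = 13.60 × (1/3² − 1/6²) = 1.133 eV.
λ = 1240 / 1.133 = 1090 nm.

1090 nm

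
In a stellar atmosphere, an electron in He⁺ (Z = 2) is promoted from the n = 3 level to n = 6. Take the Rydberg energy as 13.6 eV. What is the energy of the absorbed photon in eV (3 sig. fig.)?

The Bohr energies scale as Z², so for Z = 2: E_n = −54.40/n² eV.
E_6 = −54.40/36 = −1.511 eV and E_3 = −54.40/9 = −6.044 eV.
The photon energy is |E_6 − E_3| = 4.53 eV.

4.53 eV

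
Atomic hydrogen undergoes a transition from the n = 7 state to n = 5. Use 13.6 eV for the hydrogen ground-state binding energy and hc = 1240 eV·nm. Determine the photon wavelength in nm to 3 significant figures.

4650 nm

ΔE = 13.60 × (1/5² − 1/7²) = 13.60 × 0.01959 = 0.2664 eV.
λ = hc/ΔE = 1240 / 0.2664 = 4650 nm.
This line belongs to the Pfund series.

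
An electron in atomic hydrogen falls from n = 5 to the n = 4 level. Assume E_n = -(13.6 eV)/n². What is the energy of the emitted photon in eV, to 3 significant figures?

0.306 eV

E_5 = −13.60/25 = −0.5440 eV and E_4 = −13.60/16 = −0.8500 eV.
The photon energy is |E_5 − E_4| = 0.306 eV.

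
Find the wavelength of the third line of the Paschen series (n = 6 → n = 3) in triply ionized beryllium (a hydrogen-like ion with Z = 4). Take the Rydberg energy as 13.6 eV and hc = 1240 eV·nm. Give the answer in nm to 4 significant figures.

68.38 nm

The Paschen series terminates on n_f = 3; the third line has n_i = 3+3 = 6.
ΔE = 217.6 × (1/3² − 1/6²) = 18.13 eV.
λ = 1240 / 18.13 = 68.38 nm.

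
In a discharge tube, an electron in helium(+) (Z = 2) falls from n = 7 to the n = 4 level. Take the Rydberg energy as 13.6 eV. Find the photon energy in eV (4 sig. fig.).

The Bohr energies scale as Z², so for Z = 2: E_n = −54.40/n² eV.
E_7 = −54.40/49 = −1.110 eV and E_4 = −54.40/16 = −3.400 eV.
The photon energy is |E_7 − E_4| = 2.290 eV.

2.290 eV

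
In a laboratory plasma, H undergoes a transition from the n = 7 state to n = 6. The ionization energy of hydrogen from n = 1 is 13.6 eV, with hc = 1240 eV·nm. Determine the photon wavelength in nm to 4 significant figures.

12370 nm

ΔE = 13.60 × (1/6² − 1/7²) = 13.60 × 0.007370 = 0.1002 eV.
λ = hc/ΔE = 1240 / 0.1002 = 12370 nm.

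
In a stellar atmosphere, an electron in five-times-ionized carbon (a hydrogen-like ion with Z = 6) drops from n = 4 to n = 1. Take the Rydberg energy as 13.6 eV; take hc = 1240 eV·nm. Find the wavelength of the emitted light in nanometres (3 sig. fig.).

2.70 nm

For Z = 6 the level energies scale as Z², so the effective Rydberg energy is 13.6 × 36 = 489.6 eV.
ΔE = 489.6 × (1/1² − 1/4²) = 489.6 × 0.9375 = 459.0 eV.
λ = hc/ΔE = 1240 / 459.0 = 2.70 nm.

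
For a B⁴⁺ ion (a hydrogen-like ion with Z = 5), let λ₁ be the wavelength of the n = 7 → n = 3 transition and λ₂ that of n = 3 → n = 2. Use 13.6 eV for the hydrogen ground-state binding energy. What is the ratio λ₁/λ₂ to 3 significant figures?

1.53

λ ∝ 1/ΔE ∝ 1/(1/n_f² − 1/n_i²), and the Z² and hc factors cancel in the ratio.
λ₁/λ₂ = (1/2² − 1/3²)/(1/3² − 1/7²) = 0.1389/0.09070 = 1.53.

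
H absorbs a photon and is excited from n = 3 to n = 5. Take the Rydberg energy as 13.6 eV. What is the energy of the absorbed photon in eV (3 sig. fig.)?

E_5 = −13.60/25 = −0.5440 eV and E_3 = −13.60/9 = −1.511 eV.
The photon energy is |E_5 − E_3| = 0.967 eV.

0.967 eV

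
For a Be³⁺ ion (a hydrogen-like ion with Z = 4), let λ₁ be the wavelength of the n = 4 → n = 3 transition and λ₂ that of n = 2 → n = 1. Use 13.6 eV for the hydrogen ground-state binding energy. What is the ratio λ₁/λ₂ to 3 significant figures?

λ ∝ 1/ΔE ∝ 1/(1/n_f² − 1/n_i²), and the Z² and hc factors cancel in the ratio.
λ₁/λ₂ = (1/1² − 1/2²)/(1/3² − 1/4²) = 0.7500/0.04861 = 15.4.

15.4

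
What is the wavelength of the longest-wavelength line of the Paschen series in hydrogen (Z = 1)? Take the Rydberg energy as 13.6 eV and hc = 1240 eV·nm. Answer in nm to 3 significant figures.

1880 nm

The Paschen series terminates on n_f = 3; the first line has n_i = 3+1 = 4.
ΔE = 13.60 × (1/3² − 1/4²) = 0.6611 eV.
λ = 1240 / 0.6611 = 1880 nm.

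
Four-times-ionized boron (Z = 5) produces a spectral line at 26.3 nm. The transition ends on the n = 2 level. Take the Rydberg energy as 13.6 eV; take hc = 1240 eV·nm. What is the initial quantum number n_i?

n_i = 3

The photon energy is ΔE = hc/λ = 1240 / 26.3 = 47.15 eV.
With Z = 5, ΔE = 340.0 × (1/n_f² − 1/n_i²), so 1/n_f² − 1/n_i² = 0.1387.
With n_f = 2: 1/n_i² = 1/4 − 0.1387 = 0.1113, so n_i ≈ 3.00.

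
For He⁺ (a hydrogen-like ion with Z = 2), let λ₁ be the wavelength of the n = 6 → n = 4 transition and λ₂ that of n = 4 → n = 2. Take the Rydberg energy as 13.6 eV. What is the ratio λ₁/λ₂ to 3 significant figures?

5.40

λ ∝ 1/ΔE ∝ 1/(1/n_f² − 1/n_i²), and the Z² and hc factors cancel in the ratio.
λ₁/λ₂ = (1/2² − 1/4²)/(1/4² − 1/6²) = 0.1875/0.03472 = 5.40.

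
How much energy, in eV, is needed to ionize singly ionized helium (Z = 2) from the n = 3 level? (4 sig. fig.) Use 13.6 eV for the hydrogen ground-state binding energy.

6.044 eV

E_n = −13.6 Z²/n² = −54.40/n² eV for Z = 2.
E_3 = −54.40/9 = −6.044 eV, so ionization (to E = 0) requires 6.044 eV.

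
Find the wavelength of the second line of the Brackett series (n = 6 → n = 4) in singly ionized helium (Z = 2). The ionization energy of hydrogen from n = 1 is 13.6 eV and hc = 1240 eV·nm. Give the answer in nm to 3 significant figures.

656 nm

The Brackett series terminates on n_f = 4; the second line has n_i = 4+2 = 6.
ΔE = 54.40 × (1/4² − 1/6²) = 1.889 eV.
λ = 1240 / 1.889 = 656 nm.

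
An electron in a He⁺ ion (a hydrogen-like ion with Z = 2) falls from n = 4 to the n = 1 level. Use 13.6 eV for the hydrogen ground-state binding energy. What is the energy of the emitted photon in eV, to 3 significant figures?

51.0 eV

The Bohr energies scale as Z², so for Z = 2: E_n = −54.40/n² eV.
E_4 = −54.40/16 = −3.400 eV and E_1 = −54.40/1 = −54.40 eV.
The photon energy is |E_4 − E_1| = 51.0 eV.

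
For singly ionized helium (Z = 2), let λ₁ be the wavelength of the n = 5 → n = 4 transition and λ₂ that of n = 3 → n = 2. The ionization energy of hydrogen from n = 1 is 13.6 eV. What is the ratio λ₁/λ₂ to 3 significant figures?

6.17

λ ∝ 1/ΔE ∝ 1/(1/n_f² − 1/n_i²), and the Z² and hc factors cancel in the ratio.
λ₁/λ₂ = (1/2² − 1/3²)/(1/4² − 1/5²) = 0.1389/0.02250 = 6.17.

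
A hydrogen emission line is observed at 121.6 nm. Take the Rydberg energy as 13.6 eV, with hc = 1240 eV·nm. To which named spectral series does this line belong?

ΔE = 1240/121.6 = 10.20 eV.
This matches 13.6 × (1/1² − 1/2²), so n_f = 1: the Lyman series.

Lyman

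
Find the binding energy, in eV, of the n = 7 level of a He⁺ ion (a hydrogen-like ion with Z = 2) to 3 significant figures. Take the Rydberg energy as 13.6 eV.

1.11 eV

E_n = −13.6 Z²/n² = −54.40/n² eV for Z = 2.
E_7 = −54.40/49 = −1.11 eV, so ionization (to E = 0) requires 1.11 eV.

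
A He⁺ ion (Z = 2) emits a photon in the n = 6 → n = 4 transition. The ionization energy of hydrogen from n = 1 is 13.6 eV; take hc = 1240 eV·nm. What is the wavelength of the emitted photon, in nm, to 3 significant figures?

For Z = 2 the level energies scale as Z², so the effective Rydberg energy is 13.6 × 4 = 54.40 eV.
ΔE = 54.40 × (1/4² − 1/6²) = 54.40 × 0.03472 = 1.889 eV.
λ = hc/ΔE = 1240 / 1.889 = 656 nm.

656 nm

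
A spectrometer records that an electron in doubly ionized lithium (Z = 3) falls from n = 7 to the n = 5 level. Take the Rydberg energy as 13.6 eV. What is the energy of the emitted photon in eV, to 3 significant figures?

2.40 eV

The Bohr energies scale as Z², so for Z = 3: E_n = −122.4/n² eV.
E_7 = −122.4/49 = −2.498 eV and E_5 = −122.4/25 = −4.896 eV.
The photon energy is |E_7 − E_5| = 2.40 eV.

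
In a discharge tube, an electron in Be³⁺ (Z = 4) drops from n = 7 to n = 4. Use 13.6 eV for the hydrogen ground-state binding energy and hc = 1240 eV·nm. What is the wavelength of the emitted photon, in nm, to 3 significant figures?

135 nm

For Z = 4 the level energies scale as Z², so the effective Rydberg energy is 13.6 × 16 = 217.6 eV.
ΔE = 217.6 × (1/4² − 1/7²) = 217.6 × 0.04209 = 9.159 eV.
λ = hc/ΔE = 1240 / 9.159 = 135 nm.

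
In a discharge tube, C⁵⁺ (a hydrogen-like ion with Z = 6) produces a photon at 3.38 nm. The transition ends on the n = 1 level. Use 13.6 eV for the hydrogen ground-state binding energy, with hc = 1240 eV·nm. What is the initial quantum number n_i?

n_i = 2

The photon energy is ΔE = hc/λ = 1240 / 3.38 = 366.9 eV.
With Z = 6, ΔE = 489.6 × (1/n_f² − 1/n_i²), so 1/n_f² − 1/n_i² = 0.7493.
With n_f = 1: 1/n_i² = 1/1 − 0.7493 = 0.2507, so n_i ≈ 2.00.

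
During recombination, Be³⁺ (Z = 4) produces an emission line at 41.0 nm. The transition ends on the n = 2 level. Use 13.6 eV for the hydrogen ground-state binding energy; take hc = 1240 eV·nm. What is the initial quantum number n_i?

The photon energy is ΔE = hc/λ = 1240 / 41.0 = 30.24 eV.
With Z = 4, ΔE = 217.6 × (1/n_f² − 1/n_i²), so 1/n_f² − 1/n_i² = 0.1390.
With n_f = 2: 1/n_i² = 1/4 − 0.1390 = 0.1110, so n_i ≈ 3.00.

n_i = 3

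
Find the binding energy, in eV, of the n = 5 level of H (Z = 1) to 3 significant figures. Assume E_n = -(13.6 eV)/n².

0.544 eV

E_5 = −13.60/25 = −0.544 eV, so ionization (to E = 0) requires 0.544 eV.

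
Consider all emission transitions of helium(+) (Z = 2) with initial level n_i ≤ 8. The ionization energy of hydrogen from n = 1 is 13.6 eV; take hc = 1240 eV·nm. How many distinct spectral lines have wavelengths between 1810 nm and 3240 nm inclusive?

3

Enumerate all n_i → n_f pairs with 1 ≤ n_f < n_i ≤ 8 and compute λ = 1240 / [13.6·4·(1/n_f² − 1/n_i²)].
Lines falling in [1810, 3240] nm: 6→5 (1865 nm), 8→6 (1876 nm), 7→6 (3093 nm).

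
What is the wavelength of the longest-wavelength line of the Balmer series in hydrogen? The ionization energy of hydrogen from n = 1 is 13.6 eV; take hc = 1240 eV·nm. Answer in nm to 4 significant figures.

656.5 nm

The Balmer series terminates on n_f = 2; the first line has n_i = 2+1 = 3.
ΔE = 13.60 × (1/2² − 1/3²) = 1.889 eV.
λ = 1240 / 1.889 = 656.5 nm.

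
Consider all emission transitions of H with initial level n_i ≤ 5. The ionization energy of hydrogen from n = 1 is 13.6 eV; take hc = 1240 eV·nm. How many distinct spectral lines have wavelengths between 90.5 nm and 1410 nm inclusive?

Enumerate all n_i → n_f pairs with 1 ≤ n_f < n_i ≤ 5 and compute λ = 1240 / [13.6·1·(1/n_f² − 1/n_i²)].
Lines falling in [90.5, 1410] nm: 5→1 (94.98 nm), 4→1 (97.25 nm), 3→1 (102.6 nm), 2→1 (121.6 nm), 5→2 (434.2 nm), 4→2 (486.3 nm), 3→2 (656.5 nm), 5→3 (1282 nm).

8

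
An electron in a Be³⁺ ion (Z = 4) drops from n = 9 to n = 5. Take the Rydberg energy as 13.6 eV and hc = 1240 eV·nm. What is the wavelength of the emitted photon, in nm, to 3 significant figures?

For Z = 4 the level energies scale as Z², so the effective Rydberg energy is 13.6 × 16 = 217.6 eV.
ΔE = 217.6 × (1/5² − 1/9²) = 217.6 × 0.02765 = 6.018 eV.
λ = hc/ΔE = 1240 / 6.018 = 206 nm.

206 nm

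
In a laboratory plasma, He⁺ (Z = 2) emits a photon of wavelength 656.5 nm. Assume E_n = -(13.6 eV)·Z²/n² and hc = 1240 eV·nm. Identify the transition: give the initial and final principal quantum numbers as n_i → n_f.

n_i = 6, n_f = 4

The photon energy is ΔE = hc/λ = 1240 / 656.5 = 1.889 eV.
With Z = 2, ΔE = 54.40 × (1/n_f² − 1/n_i²), so 1/n_f² − 1/n_i² = 0.03472.
Trying n_f = 4 gives 1/n_i² = 0.02778, i.e. n_i ≈ 6; this pair matches.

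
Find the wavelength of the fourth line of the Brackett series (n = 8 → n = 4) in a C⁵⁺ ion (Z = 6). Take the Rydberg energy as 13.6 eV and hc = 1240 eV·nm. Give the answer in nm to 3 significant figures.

54.0 nm

The Brackett series terminates on n_f = 4; the fourth line has n_i = 4+4 = 8.
ΔE = 489.6 × (1/4² − 1/8²) = 22.95 eV.
λ = 1240 / 22.95 = 54.0 nm.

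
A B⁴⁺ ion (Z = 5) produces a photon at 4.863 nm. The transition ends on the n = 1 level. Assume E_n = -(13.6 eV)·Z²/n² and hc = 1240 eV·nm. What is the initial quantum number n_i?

n_i = 2

The photon energy is ΔE = hc/λ = 1240 / 4.863 = 255.0 eV.
With Z = 5, ΔE = 340.0 × (1/n_f² − 1/n_i²), so 1/n_f² − 1/n_i² = 0.7500.
With n_f = 1: 1/n_i² = 1/1 − 0.7500 = 0.2500, so n_i ≈ 2.00.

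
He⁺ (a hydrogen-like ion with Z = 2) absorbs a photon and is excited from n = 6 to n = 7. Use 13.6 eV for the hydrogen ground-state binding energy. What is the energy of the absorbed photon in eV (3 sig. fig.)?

The Bohr energies scale as Z², so for Z = 2: E_n = −54.40/n² eV.
E_7 = −54.40/49 = −1.110 eV and E_6 = −54.40/36 = −1.511 eV.
The photon energy is |E_7 − E_6| = 0.401 eV.

0.401 eV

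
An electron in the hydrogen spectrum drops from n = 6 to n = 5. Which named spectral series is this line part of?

Pfund

The series is set by the lower level: n_f = 5 is the Pfund series.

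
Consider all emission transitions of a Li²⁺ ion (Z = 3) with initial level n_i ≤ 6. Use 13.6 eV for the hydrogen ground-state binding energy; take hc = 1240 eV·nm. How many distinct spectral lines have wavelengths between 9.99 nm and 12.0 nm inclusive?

4

Enumerate all n_i → n_f pairs with 1 ≤ n_f < n_i ≤ 6 and compute λ = 1240 / [13.6·9·(1/n_f² − 1/n_i²)].
Lines falling in [9.99, 12.0] nm: 6→1 (10.42 nm), 5→1 (10.55 nm), 4→1 (10.81 nm), 3→1 (11.40 nm).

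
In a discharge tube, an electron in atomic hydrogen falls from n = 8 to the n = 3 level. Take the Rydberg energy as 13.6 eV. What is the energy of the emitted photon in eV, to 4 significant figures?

E_8 = −13.60/64 = −0.2125 eV and E_3 = −13.60/9 = −1.511 eV.
The photon energy is |E_8 − E_3| = 1.299 eV.

1.299 eV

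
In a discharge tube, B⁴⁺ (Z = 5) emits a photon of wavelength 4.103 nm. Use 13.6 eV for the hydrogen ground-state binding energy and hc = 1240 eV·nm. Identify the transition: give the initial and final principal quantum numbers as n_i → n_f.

The photon energy is ΔE = hc/λ = 1240 / 4.103 = 302.2 eV.
With Z = 5, ΔE = 340.0 × (1/n_f² − 1/n_i²), so 1/n_f² − 1/n_i² = 0.8889.
Trying n_f = 1 gives 1/n_i² = 0.1111, i.e. n_i ≈ 3; this pair matches.

n_i = 3, n_f = 1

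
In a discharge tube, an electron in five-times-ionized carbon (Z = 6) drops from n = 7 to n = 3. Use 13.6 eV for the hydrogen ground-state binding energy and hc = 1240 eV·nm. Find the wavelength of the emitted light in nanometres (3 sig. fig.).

27.9 nm

For Z = 6 the level energies scale as Z², so the effective Rydberg energy is 13.6 × 36 = 489.6 eV.
ΔE = 489.6 × (1/3² − 1/7²) = 489.6 × 0.09070 = 44.41 eV.
λ = hc/ΔE = 1240 / 44.41 = 27.9 nm.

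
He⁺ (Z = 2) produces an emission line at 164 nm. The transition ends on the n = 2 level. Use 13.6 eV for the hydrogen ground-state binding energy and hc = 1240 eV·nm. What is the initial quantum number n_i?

n_i = 3

The photon energy is ΔE = hc/λ = 1240 / 164 = 7.561 eV.
With Z = 2, ΔE = 54.40 × (1/n_f² − 1/n_i²), so 1/n_f² − 1/n_i² = 0.1390.
With n_f = 2: 1/n_i² = 1/4 − 0.1390 = 0.1110, so n_i ≈ 3.00.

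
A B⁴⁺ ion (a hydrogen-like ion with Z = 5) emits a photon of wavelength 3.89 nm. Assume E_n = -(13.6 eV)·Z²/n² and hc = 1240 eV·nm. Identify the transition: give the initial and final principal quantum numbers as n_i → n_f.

n_i = 4, n_f = 1

The photon energy is ΔE = hc/λ = 1240 / 3.89 = 318.8 eV.
With Z = 5, ΔE = 340.0 × (1/n_f² − 1/n_i²), so 1/n_f² − 1/n_i² = 0.9375.
Trying n_f = 1 gives 1/n_i² = 0.06245, i.e. n_i ≈ 4; this pair matches.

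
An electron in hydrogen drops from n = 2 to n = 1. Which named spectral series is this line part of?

The series is set by the lower level: n_f = 1 is the Lyman series.

Lyman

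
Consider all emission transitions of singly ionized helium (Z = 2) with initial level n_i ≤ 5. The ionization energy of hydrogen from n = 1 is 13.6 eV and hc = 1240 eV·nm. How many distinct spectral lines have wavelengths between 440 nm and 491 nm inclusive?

1

Enumerate all n_i → n_f pairs with 1 ≤ n_f < n_i ≤ 5 and compute λ = 1240 / [13.6·4·(1/n_f² − 1/n_i²)].
Lines falling in [440, 491] nm: 4→3 (468.9 nm).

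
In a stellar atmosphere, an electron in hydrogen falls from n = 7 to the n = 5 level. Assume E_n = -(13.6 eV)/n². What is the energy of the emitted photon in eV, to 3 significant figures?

0.266 eV

E_7 = −13.60/49 = −0.2776 eV and E_5 = −13.60/25 = −0.5440 eV.
The photon energy is |E_7 − E_5| = 0.266 eV.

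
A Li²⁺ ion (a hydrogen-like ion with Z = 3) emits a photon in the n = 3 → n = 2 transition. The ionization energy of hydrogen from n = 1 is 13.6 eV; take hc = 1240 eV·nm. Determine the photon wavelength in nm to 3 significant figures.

For Z = 3 the level energies scale as Z², so the effective Rydberg energy is 13.6 × 9 = 122.4 eV.
ΔE = 122.4 × (1/2² − 1/3²) = 122.4 × 0.1389 = 17.00 eV.
λ = hc/ΔE = 1240 / 17.00 = 72.9 nm.

72.9 nm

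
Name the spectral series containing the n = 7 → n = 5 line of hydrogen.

Pfund

The series is set by the lower level: n_f = 5 is the Pfund series.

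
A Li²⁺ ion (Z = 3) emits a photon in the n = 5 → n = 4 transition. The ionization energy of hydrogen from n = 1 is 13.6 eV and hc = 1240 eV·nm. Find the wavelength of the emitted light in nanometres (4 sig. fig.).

450.3 nm

For Z = 3 the level energies scale as Z², so the effective Rydberg energy is 13.6 × 9 = 122.4 eV.
ΔE = 122.4 × (1/4² − 1/5²) = 122.4 × 0.02250 = 2.754 eV.
λ = hc/ΔE = 1240 / 2.754 = 450.3 nm.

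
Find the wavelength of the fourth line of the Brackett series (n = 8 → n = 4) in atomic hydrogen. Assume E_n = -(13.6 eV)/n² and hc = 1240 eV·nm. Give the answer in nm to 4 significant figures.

1945 nm

The Brackett series terminates on n_f = 4; the fourth line has n_i = 4+4 = 8.
ΔE = 13.60 × (1/4² − 1/8²) = 0.6375 eV.
λ = 1240 / 0.6375 = 1945 nm.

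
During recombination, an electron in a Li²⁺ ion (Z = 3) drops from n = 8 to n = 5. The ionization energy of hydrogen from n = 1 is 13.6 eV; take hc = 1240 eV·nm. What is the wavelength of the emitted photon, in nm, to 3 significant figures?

416 nm

For Z = 3 the level energies scale as Z², so the effective Rydberg energy is 13.6 × 9 = 122.4 eV.
ΔE = 122.4 × (1/5² − 1/8²) = 122.4 × 0.02438 = 2.984 eV.
λ = hc/ΔE = 1240 / 2.984 = 416 nm.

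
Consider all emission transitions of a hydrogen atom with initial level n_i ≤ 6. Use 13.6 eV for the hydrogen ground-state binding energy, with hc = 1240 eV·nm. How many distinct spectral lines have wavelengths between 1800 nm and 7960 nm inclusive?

4

Enumerate all n_i → n_f pairs with 1 ≤ n_f < n_i ≤ 6 and compute λ = 1240 / [13.6·1·(1/n_f² − 1/n_i²)].
Lines falling in [1800, 7960] nm: 4→3 (1876 nm), 6→4 (2626 nm), 5→4 (4052 nm), 6→5 (7460 nm).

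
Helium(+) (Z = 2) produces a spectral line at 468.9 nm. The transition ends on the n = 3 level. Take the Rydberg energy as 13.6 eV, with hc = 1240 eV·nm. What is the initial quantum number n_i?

The photon energy is ΔE = hc/λ = 1240 / 468.9 = 2.644 eV.
With Z = 2, ΔE = 54.40 × (1/n_f² − 1/n_i²), so 1/n_f² − 1/n_i² = 0.04861.
With n_f = 3: 1/n_i² = 1/9 − 0.04861 = 0.06250, so n_i ≈ 4.00.

n_i = 4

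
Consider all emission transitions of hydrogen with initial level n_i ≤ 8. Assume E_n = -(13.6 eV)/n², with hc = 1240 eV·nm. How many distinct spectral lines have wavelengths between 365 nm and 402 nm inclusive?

Enumerate all n_i → n_f pairs with 1 ≤ n_f < n_i ≤ 8 and compute λ = 1240 / [13.6·1·(1/n_f² − 1/n_i²)].
Lines falling in [365, 402] nm: 8→2 (389.0 nm), 7→2 (397.1 nm).

2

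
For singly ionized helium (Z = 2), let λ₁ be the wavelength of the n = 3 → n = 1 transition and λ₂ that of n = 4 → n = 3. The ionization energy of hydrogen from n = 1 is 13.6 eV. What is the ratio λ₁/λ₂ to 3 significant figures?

0.0547

λ ∝ 1/ΔE ∝ 1/(1/n_f² − 1/n_i²), and the Z² and hc factors cancel in the ratio.
λ₁/λ₂ = (1/3² − 1/4²)/(1/1² − 1/3²) = 0.04861/0.8889 = 0.0547.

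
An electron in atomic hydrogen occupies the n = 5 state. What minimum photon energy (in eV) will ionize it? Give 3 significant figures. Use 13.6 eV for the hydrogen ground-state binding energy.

0.544 eV

E_5 = −13.60/25 = −0.544 eV, so ionization (to E = 0) requires 0.544 eV.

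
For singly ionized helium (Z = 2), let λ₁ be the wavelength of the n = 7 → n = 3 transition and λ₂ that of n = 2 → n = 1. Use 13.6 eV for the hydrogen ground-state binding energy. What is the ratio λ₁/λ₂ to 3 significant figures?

8.27

λ ∝ 1/ΔE ∝ 1/(1/n_f² − 1/n_i²), and the Z² and hc factors cancel in the ratio.
λ₁/λ₂ = (1/1² − 1/2²)/(1/3² − 1/7²) = 0.7500/0.09070 = 8.27.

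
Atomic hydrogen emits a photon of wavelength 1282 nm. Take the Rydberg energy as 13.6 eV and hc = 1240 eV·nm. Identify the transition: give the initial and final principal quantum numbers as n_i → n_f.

The photon energy is ΔE = hc/λ = 1240 / 1282 = 0.9672 eV.
With Z = 1, ΔE = 13.60 × (1/n_f² − 1/n_i²), so 1/n_f² − 1/n_i² = 0.07112.
Trying n_f = 3 gives 1/n_i² = 0.03999, i.e. n_i ≈ 5; this pair matches.

n_i = 5, n_f = 3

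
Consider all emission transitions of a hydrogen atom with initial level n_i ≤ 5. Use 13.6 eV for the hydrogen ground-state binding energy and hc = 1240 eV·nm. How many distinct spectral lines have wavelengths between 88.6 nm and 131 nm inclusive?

Enumerate all n_i → n_f pairs with 1 ≤ n_f < n_i ≤ 5 and compute λ = 1240 / [13.6·1·(1/n_f² − 1/n_i²)].
Lines falling in [88.6, 131] nm: 5→1 (94.98 nm), 4→1 (97.25 nm), 3→1 (102.6 nm), 2→1 (121.6 nm).

4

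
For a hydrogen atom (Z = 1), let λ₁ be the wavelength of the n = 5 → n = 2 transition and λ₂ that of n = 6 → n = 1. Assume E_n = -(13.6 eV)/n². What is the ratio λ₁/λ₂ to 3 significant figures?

λ ∝ 1/ΔE ∝ 1/(1/n_f² − 1/n_i²), and the Z² and hc factors cancel in the ratio.
λ₁/λ₂ = (1/1² − 1/6²)/(1/2² − 1/5²) = 0.9722/0.2100 = 4.63.

4.63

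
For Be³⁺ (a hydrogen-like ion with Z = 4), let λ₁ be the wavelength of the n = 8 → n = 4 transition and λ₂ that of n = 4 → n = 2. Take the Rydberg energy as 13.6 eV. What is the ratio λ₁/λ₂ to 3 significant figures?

λ ∝ 1/ΔE ∝ 1/(1/n_f² − 1/n_i²), and the Z² and hc factors cancel in the ratio.
λ₁/λ₂ = (1/2² − 1/4²)/(1/4² − 1/8²) = 0.1875/0.04688 = 4.00.

4.00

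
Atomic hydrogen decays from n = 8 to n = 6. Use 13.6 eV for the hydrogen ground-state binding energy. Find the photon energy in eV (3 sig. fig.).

E_8 = −13.60/64 = −0.2125 eV and E_6 = −13.60/36 = −0.3778 eV.
The photon energy is |E_8 − E_6| = 0.165 eV.

0.165 eV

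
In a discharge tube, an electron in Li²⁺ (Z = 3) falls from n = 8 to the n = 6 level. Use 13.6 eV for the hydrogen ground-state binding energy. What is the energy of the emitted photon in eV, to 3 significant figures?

The Bohr energies scale as Z², so for Z = 3: E_n = −122.4/n² eV.
E_8 = −122.4/64 = −1.913 eV and E_6 = −122.4/36 = −3.400 eV.
The photon energy is |E_8 − E_6| = 1.49 eV.

1.49 eV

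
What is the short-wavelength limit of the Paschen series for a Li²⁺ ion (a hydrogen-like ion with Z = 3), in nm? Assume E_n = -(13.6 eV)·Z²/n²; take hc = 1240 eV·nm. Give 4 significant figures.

The Paschen series has lower level n_f = 3; the series limit corresponds to n_i → ∞.
ΔE_max = 13.6 × 9 / 3² = 13.60 eV.
λ_min = 1240 / 13.60 = 91.18 nm.

91.18 nm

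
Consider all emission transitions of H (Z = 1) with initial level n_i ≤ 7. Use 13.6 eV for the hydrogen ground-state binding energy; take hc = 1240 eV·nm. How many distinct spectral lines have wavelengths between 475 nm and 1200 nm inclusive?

Enumerate all n_i → n_f pairs with 1 ≤ n_f < n_i ≤ 7 and compute λ = 1240 / [13.6·1·(1/n_f² − 1/n_i²)].
Lines falling in [475, 1200] nm: 4→2 (486.3 nm), 3→2 (656.5 nm), 7→3 (1005 nm), 6→3 (1094 nm).

4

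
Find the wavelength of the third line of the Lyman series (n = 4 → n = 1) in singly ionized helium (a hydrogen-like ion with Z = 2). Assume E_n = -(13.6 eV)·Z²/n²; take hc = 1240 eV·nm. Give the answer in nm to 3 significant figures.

24.3 nm

The Lyman series terminates on n_f = 1; the third line has n_i = 1+3 = 4.
ΔE = 54.40 × (1/1² − 1/4²) = 51.00 eV.
λ = 1240 / 51.00 = 24.3 nm.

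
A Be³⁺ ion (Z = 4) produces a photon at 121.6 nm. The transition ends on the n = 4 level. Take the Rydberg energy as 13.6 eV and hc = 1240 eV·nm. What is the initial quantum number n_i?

The photon energy is ΔE = hc/λ = 1240 / 121.6 = 10.20 eV.
With Z = 4, ΔE = 217.6 × (1/n_f² − 1/n_i²), so 1/n_f² − 1/n_i² = 0.04686.
With n_f = 4: 1/n_i² = 1/16 − 0.04686 = 0.01564, so n_i ≈ 8.00.

n_i = 8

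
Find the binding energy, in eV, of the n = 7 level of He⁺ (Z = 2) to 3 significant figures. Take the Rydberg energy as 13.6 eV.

E_n = −13.6 Z²/n² = −54.40/n² eV for Z = 2.
E_7 = −54.40/49 = −1.11 eV, so ionization (to E = 0) requires 1.11 eV.

1.11 eV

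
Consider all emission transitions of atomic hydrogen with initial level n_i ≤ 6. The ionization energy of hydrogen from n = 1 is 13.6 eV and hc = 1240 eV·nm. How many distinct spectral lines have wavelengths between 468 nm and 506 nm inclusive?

1

Enumerate all n_i → n_f pairs with 1 ≤ n_f < n_i ≤ 6 and compute λ = 1240 / [13.6·1·(1/n_f² − 1/n_i²)].
Lines falling in [468, 506] nm: 4→2 (486.3 nm).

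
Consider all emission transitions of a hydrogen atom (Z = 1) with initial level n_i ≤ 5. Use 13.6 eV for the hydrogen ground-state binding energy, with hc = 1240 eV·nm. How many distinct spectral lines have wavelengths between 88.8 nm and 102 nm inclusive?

Enumerate all n_i → n_f pairs with 1 ≤ n_f < n_i ≤ 5 and compute λ = 1240 / [13.6·1·(1/n_f² − 1/n_i²)].
Lines falling in [88.8, 102] nm: 5→1 (94.98 nm), 4→1 (97.25 nm).

2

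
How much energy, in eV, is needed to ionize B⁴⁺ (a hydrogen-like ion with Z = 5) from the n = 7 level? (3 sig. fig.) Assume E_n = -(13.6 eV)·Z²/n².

E_n = −13.6 Z²/n² = −340.0/n² eV for Z = 5.
E_7 = −340.0/49 = −6.94 eV, so ionization (to E = 0) requires 6.94 eV.

6.94 eV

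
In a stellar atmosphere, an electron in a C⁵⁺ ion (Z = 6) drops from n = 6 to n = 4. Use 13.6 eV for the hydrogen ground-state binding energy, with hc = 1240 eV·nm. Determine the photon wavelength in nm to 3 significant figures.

72.9 nm

For Z = 6 the level energies scale as Z², so the effective Rydberg energy is 13.6 × 36 = 489.6 eV.
ΔE = 489.6 × (1/4² − 1/6²) = 489.6 × 0.03472 = 17.00 eV.
λ = hc/ΔE = 1240 / 17.00 = 72.9 nm.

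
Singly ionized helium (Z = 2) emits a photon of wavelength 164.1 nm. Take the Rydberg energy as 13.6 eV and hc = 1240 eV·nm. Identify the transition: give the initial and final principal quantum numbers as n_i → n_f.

n_i = 3, n_f = 2

The photon energy is ΔE = hc/λ = 1240 / 164.1 = 7.556 eV.
With Z = 2, ΔE = 54.40 × (1/n_f² − 1/n_i²), so 1/n_f² − 1/n_i² = 0.1389.
Trying n_f = 2 gives 1/n_i² = 0.1111, i.e. n_i ≈ 3; this pair matches.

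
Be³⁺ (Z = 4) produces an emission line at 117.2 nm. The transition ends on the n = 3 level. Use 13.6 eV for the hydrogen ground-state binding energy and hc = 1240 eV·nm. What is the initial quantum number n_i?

The photon energy is ΔE = hc/λ = 1240 / 117.2 = 10.58 eV.
With Z = 4, ΔE = 217.6 × (1/n_f² − 1/n_i²), so 1/n_f² − 1/n_i² = 0.04862.
With n_f = 3: 1/n_i² = 1/9 − 0.04862 = 0.06249, so n_i ≈ 4.00.

n_i = 4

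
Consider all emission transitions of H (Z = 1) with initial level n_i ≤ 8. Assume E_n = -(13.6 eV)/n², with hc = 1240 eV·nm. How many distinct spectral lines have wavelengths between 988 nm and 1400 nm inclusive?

Enumerate all n_i → n_f pairs with 1 ≤ n_f < n_i ≤ 8 and compute λ = 1240 / [13.6·1·(1/n_f² − 1/n_i²)].
Lines falling in [988, 1400] nm: 7→3 (1005 nm), 6→3 (1094 nm), 5→3 (1282 nm).

3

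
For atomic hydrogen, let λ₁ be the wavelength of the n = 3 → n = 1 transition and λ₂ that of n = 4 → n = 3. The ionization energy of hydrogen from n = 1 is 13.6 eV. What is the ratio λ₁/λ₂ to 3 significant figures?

λ ∝ 1/ΔE ∝ 1/(1/n_f² − 1/n_i²), and the Z² and hc factors cancel in the ratio.
λ₁/λ₂ = (1/3² − 1/4²)/(1/1² − 1/3²) = 0.04861/0.8889 = 0.0547.

0.0547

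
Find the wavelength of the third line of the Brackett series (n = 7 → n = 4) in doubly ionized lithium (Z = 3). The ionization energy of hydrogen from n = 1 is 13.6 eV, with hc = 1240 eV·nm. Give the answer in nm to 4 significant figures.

240.7 nm

The Brackett series terminates on n_f = 4; the third line has n_i = 4+3 = 7.
ΔE = 122.4 × (1/4² − 1/7²) = 5.152 eV.
λ = 1240 / 5.152 = 240.7 nm.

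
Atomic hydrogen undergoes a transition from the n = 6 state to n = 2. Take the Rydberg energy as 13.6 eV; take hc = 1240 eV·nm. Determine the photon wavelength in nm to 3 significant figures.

410 nm

ΔE = 13.60 × (1/2² − 1/6²) = 13.60 × 0.2222 = 3.022 eV.
λ = hc/ΔE = 1240 / 3.022 = 410 nm.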